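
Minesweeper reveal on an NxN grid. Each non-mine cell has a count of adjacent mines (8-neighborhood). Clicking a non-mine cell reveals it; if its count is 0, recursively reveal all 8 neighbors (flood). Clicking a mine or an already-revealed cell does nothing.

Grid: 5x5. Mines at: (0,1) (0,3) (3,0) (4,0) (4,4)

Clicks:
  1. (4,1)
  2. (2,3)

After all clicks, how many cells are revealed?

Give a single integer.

Click 1 (4,1) count=2: revealed 1 new [(4,1)] -> total=1
Click 2 (2,3) count=0: revealed 14 new [(1,1) (1,2) (1,3) (1,4) (2,1) (2,2) (2,3) (2,4) (3,1) (3,2) (3,3) (3,4) (4,2) (4,3)] -> total=15

Answer: 15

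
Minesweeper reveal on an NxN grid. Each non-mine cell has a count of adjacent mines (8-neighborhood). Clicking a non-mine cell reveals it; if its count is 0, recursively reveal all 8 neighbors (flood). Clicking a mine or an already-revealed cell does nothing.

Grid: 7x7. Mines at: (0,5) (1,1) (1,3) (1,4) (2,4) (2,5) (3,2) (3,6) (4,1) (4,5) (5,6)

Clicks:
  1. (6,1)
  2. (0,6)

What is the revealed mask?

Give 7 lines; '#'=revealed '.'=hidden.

Click 1 (6,1) count=0: revealed 15 new [(4,2) (4,3) (4,4) (5,0) (5,1) (5,2) (5,3) (5,4) (5,5) (6,0) (6,1) (6,2) (6,3) (6,4) (6,5)] -> total=15
Click 2 (0,6) count=1: revealed 1 new [(0,6)] -> total=16

Answer: ......#
.......
.......
.......
..###..
######.
######.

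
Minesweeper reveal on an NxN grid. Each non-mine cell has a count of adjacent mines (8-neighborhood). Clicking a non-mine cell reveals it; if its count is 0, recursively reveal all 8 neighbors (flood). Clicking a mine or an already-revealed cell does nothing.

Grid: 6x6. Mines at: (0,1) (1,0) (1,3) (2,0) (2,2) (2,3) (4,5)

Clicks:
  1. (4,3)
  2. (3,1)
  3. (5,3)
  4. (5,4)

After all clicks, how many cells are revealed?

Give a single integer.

Click 1 (4,3) count=0: revealed 15 new [(3,0) (3,1) (3,2) (3,3) (3,4) (4,0) (4,1) (4,2) (4,3) (4,4) (5,0) (5,1) (5,2) (5,3) (5,4)] -> total=15
Click 2 (3,1) count=2: revealed 0 new [(none)] -> total=15
Click 3 (5,3) count=0: revealed 0 new [(none)] -> total=15
Click 4 (5,4) count=1: revealed 0 new [(none)] -> total=15

Answer: 15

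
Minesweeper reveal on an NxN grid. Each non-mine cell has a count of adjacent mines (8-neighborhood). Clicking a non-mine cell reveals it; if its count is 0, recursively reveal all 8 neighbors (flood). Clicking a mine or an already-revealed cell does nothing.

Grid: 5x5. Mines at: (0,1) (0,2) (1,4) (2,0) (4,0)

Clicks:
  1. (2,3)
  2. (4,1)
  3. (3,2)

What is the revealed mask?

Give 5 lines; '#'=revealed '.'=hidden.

Click 1 (2,3) count=1: revealed 1 new [(2,3)] -> total=1
Click 2 (4,1) count=1: revealed 1 new [(4,1)] -> total=2
Click 3 (3,2) count=0: revealed 13 new [(1,1) (1,2) (1,3) (2,1) (2,2) (2,4) (3,1) (3,2) (3,3) (3,4) (4,2) (4,3) (4,4)] -> total=15

Answer: .....
.###.
.####
.####
.####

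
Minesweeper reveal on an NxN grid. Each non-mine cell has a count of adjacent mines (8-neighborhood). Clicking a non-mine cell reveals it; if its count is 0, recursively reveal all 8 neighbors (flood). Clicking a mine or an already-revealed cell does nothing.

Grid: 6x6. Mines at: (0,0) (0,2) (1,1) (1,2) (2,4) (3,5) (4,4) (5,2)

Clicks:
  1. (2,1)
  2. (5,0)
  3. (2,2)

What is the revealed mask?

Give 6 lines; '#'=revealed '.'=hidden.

Answer: ......
......
####..
####..
####..
##....

Derivation:
Click 1 (2,1) count=2: revealed 1 new [(2,1)] -> total=1
Click 2 (5,0) count=0: revealed 13 new [(2,0) (2,2) (2,3) (3,0) (3,1) (3,2) (3,3) (4,0) (4,1) (4,2) (4,3) (5,0) (5,1)] -> total=14
Click 3 (2,2) count=2: revealed 0 new [(none)] -> total=14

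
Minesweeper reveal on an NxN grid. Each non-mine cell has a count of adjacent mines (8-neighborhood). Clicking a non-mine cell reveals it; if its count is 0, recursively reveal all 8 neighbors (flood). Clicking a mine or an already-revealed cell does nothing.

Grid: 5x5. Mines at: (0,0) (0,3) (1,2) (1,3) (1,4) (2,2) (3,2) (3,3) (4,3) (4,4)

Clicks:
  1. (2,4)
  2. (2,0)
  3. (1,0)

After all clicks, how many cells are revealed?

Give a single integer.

Answer: 9

Derivation:
Click 1 (2,4) count=3: revealed 1 new [(2,4)] -> total=1
Click 2 (2,0) count=0: revealed 8 new [(1,0) (1,1) (2,0) (2,1) (3,0) (3,1) (4,0) (4,1)] -> total=9
Click 3 (1,0) count=1: revealed 0 new [(none)] -> total=9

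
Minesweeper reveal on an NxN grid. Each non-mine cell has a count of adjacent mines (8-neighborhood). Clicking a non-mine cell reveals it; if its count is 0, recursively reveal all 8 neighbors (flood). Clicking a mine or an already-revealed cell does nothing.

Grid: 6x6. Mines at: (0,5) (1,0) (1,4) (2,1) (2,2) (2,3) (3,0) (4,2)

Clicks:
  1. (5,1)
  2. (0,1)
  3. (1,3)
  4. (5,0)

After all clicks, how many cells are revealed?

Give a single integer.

Answer: 6

Derivation:
Click 1 (5,1) count=1: revealed 1 new [(5,1)] -> total=1
Click 2 (0,1) count=1: revealed 1 new [(0,1)] -> total=2
Click 3 (1,3) count=3: revealed 1 new [(1,3)] -> total=3
Click 4 (5,0) count=0: revealed 3 new [(4,0) (4,1) (5,0)] -> total=6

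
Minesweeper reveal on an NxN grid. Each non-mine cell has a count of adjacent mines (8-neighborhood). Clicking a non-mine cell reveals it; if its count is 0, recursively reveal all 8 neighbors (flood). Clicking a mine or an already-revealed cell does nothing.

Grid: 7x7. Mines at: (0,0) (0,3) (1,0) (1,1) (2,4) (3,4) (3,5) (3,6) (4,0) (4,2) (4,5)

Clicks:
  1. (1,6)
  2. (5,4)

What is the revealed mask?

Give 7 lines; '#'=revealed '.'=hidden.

Click 1 (1,6) count=0: revealed 8 new [(0,4) (0,5) (0,6) (1,4) (1,5) (1,6) (2,5) (2,6)] -> total=8
Click 2 (5,4) count=1: revealed 1 new [(5,4)] -> total=9

Answer: ....###
....###
.....##
.......
.......
....#..
.......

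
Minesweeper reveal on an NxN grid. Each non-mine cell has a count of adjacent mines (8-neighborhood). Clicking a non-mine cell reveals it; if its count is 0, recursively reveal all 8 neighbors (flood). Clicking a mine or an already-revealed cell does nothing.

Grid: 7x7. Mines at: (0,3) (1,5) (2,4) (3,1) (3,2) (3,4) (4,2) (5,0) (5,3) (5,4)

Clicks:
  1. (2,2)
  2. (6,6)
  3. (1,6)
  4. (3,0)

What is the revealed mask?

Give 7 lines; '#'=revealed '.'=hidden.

Click 1 (2,2) count=2: revealed 1 new [(2,2)] -> total=1
Click 2 (6,6) count=0: revealed 10 new [(2,5) (2,6) (3,5) (3,6) (4,5) (4,6) (5,5) (5,6) (6,5) (6,6)] -> total=11
Click 3 (1,6) count=1: revealed 1 new [(1,6)] -> total=12
Click 4 (3,0) count=1: revealed 1 new [(3,0)] -> total=13

Answer: .......
......#
..#..##
#....##
.....##
.....##
.....##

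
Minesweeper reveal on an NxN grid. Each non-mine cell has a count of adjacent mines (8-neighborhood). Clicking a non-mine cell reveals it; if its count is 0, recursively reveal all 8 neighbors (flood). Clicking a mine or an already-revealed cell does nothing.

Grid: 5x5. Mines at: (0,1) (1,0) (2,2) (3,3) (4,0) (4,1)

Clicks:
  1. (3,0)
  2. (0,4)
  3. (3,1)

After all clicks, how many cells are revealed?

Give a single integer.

Click 1 (3,0) count=2: revealed 1 new [(3,0)] -> total=1
Click 2 (0,4) count=0: revealed 8 new [(0,2) (0,3) (0,4) (1,2) (1,3) (1,4) (2,3) (2,4)] -> total=9
Click 3 (3,1) count=3: revealed 1 new [(3,1)] -> total=10

Answer: 10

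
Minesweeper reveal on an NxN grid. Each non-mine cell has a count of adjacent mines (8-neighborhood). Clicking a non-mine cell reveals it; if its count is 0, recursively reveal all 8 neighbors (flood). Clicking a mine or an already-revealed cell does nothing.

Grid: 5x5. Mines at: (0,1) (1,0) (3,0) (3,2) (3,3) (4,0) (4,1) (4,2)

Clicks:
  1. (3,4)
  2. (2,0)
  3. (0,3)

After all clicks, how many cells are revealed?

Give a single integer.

Answer: 11

Derivation:
Click 1 (3,4) count=1: revealed 1 new [(3,4)] -> total=1
Click 2 (2,0) count=2: revealed 1 new [(2,0)] -> total=2
Click 3 (0,3) count=0: revealed 9 new [(0,2) (0,3) (0,4) (1,2) (1,3) (1,4) (2,2) (2,3) (2,4)] -> total=11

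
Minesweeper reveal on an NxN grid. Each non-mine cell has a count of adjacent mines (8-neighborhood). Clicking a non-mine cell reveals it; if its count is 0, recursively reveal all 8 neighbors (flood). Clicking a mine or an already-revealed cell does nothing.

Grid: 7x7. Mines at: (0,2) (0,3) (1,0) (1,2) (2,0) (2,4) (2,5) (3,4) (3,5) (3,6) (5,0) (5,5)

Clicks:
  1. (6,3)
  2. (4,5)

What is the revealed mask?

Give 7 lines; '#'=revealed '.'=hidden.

Answer: .......
.......
.###...
.###...
.#####.
.####..
.####..

Derivation:
Click 1 (6,3) count=0: revealed 18 new [(2,1) (2,2) (2,3) (3,1) (3,2) (3,3) (4,1) (4,2) (4,3) (4,4) (5,1) (5,2) (5,3) (5,4) (6,1) (6,2) (6,3) (6,4)] -> total=18
Click 2 (4,5) count=4: revealed 1 new [(4,5)] -> total=19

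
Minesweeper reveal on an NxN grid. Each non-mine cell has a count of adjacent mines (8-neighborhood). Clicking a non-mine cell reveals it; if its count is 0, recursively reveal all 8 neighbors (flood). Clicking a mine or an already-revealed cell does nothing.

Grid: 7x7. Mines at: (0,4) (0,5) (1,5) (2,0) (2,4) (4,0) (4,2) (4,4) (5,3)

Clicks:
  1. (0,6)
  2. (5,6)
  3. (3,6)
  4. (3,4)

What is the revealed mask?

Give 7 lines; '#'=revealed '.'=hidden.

Answer: ......#
.......
.....##
....###
.....##
....###
....###

Derivation:
Click 1 (0,6) count=2: revealed 1 new [(0,6)] -> total=1
Click 2 (5,6) count=0: revealed 12 new [(2,5) (2,6) (3,5) (3,6) (4,5) (4,6) (5,4) (5,5) (5,6) (6,4) (6,5) (6,6)] -> total=13
Click 3 (3,6) count=0: revealed 0 new [(none)] -> total=13
Click 4 (3,4) count=2: revealed 1 new [(3,4)] -> total=14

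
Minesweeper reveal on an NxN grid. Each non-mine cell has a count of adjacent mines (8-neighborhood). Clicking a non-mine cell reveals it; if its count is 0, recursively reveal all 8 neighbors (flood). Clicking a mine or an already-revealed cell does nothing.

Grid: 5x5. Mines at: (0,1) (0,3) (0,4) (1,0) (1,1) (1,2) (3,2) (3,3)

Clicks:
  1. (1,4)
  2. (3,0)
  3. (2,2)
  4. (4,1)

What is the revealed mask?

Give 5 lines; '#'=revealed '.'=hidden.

Click 1 (1,4) count=2: revealed 1 new [(1,4)] -> total=1
Click 2 (3,0) count=0: revealed 6 new [(2,0) (2,1) (3,0) (3,1) (4,0) (4,1)] -> total=7
Click 3 (2,2) count=4: revealed 1 new [(2,2)] -> total=8
Click 4 (4,1) count=1: revealed 0 new [(none)] -> total=8

Answer: .....
....#
###..
##...
##...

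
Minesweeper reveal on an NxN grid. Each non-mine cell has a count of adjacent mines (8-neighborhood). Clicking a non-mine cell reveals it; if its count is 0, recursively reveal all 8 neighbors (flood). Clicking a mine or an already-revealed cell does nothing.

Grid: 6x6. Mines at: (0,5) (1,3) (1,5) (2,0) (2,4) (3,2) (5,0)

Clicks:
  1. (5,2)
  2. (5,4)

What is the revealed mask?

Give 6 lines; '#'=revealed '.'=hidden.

Click 1 (5,2) count=0: revealed 13 new [(3,3) (3,4) (3,5) (4,1) (4,2) (4,3) (4,4) (4,5) (5,1) (5,2) (5,3) (5,4) (5,5)] -> total=13
Click 2 (5,4) count=0: revealed 0 new [(none)] -> total=13

Answer: ......
......
......
...###
.#####
.#####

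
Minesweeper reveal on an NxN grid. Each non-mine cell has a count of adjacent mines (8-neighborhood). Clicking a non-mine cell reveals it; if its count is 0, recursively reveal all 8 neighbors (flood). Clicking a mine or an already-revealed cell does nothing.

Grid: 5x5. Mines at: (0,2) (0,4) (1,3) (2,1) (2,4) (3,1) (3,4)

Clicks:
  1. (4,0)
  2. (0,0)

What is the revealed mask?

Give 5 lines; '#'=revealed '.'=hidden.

Answer: ##...
##...
.....
.....
#....

Derivation:
Click 1 (4,0) count=1: revealed 1 new [(4,0)] -> total=1
Click 2 (0,0) count=0: revealed 4 new [(0,0) (0,1) (1,0) (1,1)] -> total=5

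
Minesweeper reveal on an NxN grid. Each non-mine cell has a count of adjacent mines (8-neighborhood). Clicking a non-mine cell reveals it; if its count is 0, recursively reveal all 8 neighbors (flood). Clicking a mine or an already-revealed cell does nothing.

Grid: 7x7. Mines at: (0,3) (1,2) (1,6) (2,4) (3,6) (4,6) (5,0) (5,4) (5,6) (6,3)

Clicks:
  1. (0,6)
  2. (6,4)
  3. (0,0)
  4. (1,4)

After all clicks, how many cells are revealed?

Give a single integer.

Answer: 22

Derivation:
Click 1 (0,6) count=1: revealed 1 new [(0,6)] -> total=1
Click 2 (6,4) count=2: revealed 1 new [(6,4)] -> total=2
Click 3 (0,0) count=0: revealed 19 new [(0,0) (0,1) (1,0) (1,1) (2,0) (2,1) (2,2) (2,3) (3,0) (3,1) (3,2) (3,3) (4,0) (4,1) (4,2) (4,3) (5,1) (5,2) (5,3)] -> total=21
Click 4 (1,4) count=2: revealed 1 new [(1,4)] -> total=22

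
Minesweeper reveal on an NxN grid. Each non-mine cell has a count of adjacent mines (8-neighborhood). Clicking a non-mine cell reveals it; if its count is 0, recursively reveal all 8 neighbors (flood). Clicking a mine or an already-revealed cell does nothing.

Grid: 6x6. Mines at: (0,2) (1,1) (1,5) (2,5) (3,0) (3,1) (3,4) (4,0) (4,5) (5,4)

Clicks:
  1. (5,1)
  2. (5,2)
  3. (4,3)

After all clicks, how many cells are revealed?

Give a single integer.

Click 1 (5,1) count=1: revealed 1 new [(5,1)] -> total=1
Click 2 (5,2) count=0: revealed 5 new [(4,1) (4,2) (4,3) (5,2) (5,3)] -> total=6
Click 3 (4,3) count=2: revealed 0 new [(none)] -> total=6

Answer: 6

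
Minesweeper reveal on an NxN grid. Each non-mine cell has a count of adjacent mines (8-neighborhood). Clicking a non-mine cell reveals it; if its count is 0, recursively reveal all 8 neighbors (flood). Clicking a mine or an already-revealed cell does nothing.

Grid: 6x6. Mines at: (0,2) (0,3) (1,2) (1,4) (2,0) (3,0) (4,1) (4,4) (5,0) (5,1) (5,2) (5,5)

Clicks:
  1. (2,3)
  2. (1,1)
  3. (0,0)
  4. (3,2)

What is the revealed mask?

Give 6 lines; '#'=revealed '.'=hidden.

Answer: ##....
##....
...#..
..#...
......
......

Derivation:
Click 1 (2,3) count=2: revealed 1 new [(2,3)] -> total=1
Click 2 (1,1) count=3: revealed 1 new [(1,1)] -> total=2
Click 3 (0,0) count=0: revealed 3 new [(0,0) (0,1) (1,0)] -> total=5
Click 4 (3,2) count=1: revealed 1 new [(3,2)] -> total=6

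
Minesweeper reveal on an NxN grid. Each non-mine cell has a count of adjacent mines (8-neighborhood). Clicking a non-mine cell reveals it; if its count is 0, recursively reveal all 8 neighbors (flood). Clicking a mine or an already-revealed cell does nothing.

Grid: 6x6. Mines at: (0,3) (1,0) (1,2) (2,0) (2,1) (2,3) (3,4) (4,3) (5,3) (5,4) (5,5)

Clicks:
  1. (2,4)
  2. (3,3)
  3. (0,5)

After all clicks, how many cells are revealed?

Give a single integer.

Click 1 (2,4) count=2: revealed 1 new [(2,4)] -> total=1
Click 2 (3,3) count=3: revealed 1 new [(3,3)] -> total=2
Click 3 (0,5) count=0: revealed 5 new [(0,4) (0,5) (1,4) (1,5) (2,5)] -> total=7

Answer: 7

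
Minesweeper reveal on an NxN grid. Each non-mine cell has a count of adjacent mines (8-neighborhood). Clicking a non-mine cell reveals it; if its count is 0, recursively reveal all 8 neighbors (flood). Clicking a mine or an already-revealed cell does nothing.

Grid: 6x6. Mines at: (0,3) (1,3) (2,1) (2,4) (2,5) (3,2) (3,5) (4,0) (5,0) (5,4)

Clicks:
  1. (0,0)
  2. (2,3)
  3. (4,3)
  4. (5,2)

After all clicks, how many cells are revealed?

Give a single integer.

Click 1 (0,0) count=0: revealed 6 new [(0,0) (0,1) (0,2) (1,0) (1,1) (1,2)] -> total=6
Click 2 (2,3) count=3: revealed 1 new [(2,3)] -> total=7
Click 3 (4,3) count=2: revealed 1 new [(4,3)] -> total=8
Click 4 (5,2) count=0: revealed 5 new [(4,1) (4,2) (5,1) (5,2) (5,3)] -> total=13

Answer: 13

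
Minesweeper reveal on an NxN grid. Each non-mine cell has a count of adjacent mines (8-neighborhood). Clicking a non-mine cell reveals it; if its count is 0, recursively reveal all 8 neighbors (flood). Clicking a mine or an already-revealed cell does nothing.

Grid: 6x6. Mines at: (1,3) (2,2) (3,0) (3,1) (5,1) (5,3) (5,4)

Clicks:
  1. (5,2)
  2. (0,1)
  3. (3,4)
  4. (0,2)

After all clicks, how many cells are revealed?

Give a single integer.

Click 1 (5,2) count=2: revealed 1 new [(5,2)] -> total=1
Click 2 (0,1) count=0: revealed 8 new [(0,0) (0,1) (0,2) (1,0) (1,1) (1,2) (2,0) (2,1)] -> total=9
Click 3 (3,4) count=0: revealed 13 new [(0,4) (0,5) (1,4) (1,5) (2,3) (2,4) (2,5) (3,3) (3,4) (3,5) (4,3) (4,4) (4,5)] -> total=22
Click 4 (0,2) count=1: revealed 0 new [(none)] -> total=22

Answer: 22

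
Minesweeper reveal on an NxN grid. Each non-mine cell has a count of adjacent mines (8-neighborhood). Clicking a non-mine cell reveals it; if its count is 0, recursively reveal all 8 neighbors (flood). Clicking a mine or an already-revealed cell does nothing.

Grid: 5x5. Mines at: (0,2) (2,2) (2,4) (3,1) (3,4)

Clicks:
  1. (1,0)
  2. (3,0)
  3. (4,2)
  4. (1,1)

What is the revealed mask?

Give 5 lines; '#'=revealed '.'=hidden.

Answer: ##...
##...
##...
#....
..#..

Derivation:
Click 1 (1,0) count=0: revealed 6 new [(0,0) (0,1) (1,0) (1,1) (2,0) (2,1)] -> total=6
Click 2 (3,0) count=1: revealed 1 new [(3,0)] -> total=7
Click 3 (4,2) count=1: revealed 1 new [(4,2)] -> total=8
Click 4 (1,1) count=2: revealed 0 new [(none)] -> total=8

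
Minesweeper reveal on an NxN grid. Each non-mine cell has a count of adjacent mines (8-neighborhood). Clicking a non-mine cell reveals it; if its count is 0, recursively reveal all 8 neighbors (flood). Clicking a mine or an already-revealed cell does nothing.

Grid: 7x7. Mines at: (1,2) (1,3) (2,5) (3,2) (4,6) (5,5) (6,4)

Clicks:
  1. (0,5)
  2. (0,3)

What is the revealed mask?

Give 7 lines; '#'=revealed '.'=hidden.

Answer: ...####
....###
.......
.......
.......
.......
.......

Derivation:
Click 1 (0,5) count=0: revealed 6 new [(0,4) (0,5) (0,6) (1,4) (1,5) (1,6)] -> total=6
Click 2 (0,3) count=2: revealed 1 new [(0,3)] -> total=7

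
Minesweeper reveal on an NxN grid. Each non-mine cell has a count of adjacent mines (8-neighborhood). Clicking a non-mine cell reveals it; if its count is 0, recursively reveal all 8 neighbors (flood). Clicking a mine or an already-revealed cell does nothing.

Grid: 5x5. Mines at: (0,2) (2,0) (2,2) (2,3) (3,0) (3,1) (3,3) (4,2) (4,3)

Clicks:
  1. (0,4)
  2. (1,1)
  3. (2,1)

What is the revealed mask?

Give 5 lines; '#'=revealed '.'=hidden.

Answer: ...##
.#.##
.#...
.....
.....

Derivation:
Click 1 (0,4) count=0: revealed 4 new [(0,3) (0,4) (1,3) (1,4)] -> total=4
Click 2 (1,1) count=3: revealed 1 new [(1,1)] -> total=5
Click 3 (2,1) count=4: revealed 1 new [(2,1)] -> total=6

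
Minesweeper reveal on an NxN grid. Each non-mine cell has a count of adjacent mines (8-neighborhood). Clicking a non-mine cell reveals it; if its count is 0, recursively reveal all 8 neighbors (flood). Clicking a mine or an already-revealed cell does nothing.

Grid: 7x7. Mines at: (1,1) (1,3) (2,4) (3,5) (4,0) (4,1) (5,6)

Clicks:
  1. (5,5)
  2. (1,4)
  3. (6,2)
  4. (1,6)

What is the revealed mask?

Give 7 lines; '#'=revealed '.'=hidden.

Click 1 (5,5) count=1: revealed 1 new [(5,5)] -> total=1
Click 2 (1,4) count=2: revealed 1 new [(1,4)] -> total=2
Click 3 (6,2) count=0: revealed 18 new [(3,2) (3,3) (3,4) (4,2) (4,3) (4,4) (4,5) (5,0) (5,1) (5,2) (5,3) (5,4) (6,0) (6,1) (6,2) (6,3) (6,4) (6,5)] -> total=20
Click 4 (1,6) count=0: revealed 7 new [(0,4) (0,5) (0,6) (1,5) (1,6) (2,5) (2,6)] -> total=27

Answer: ....###
....###
.....##
..###..
..####.
######.
######.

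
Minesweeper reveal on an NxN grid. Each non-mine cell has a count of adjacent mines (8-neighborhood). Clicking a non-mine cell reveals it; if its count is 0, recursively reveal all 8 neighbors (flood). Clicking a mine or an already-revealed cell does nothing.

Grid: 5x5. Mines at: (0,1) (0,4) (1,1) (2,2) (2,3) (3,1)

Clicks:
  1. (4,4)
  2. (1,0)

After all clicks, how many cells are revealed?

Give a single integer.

Answer: 7

Derivation:
Click 1 (4,4) count=0: revealed 6 new [(3,2) (3,3) (3,4) (4,2) (4,3) (4,4)] -> total=6
Click 2 (1,0) count=2: revealed 1 new [(1,0)] -> total=7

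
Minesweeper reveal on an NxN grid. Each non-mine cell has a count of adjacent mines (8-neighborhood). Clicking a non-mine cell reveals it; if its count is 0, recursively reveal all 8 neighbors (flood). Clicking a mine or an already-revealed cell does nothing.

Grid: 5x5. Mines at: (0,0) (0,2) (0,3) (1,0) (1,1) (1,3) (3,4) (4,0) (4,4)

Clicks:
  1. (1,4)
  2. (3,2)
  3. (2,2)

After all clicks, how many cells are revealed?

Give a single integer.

Answer: 10

Derivation:
Click 1 (1,4) count=2: revealed 1 new [(1,4)] -> total=1
Click 2 (3,2) count=0: revealed 9 new [(2,1) (2,2) (2,3) (3,1) (3,2) (3,3) (4,1) (4,2) (4,3)] -> total=10
Click 3 (2,2) count=2: revealed 0 new [(none)] -> total=10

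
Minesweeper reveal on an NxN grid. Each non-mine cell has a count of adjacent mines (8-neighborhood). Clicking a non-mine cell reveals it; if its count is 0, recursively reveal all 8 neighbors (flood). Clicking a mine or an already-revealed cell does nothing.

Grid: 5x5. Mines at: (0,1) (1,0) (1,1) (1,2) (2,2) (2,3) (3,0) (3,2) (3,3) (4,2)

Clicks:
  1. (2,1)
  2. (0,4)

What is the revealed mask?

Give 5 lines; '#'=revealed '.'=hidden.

Click 1 (2,1) count=6: revealed 1 new [(2,1)] -> total=1
Click 2 (0,4) count=0: revealed 4 new [(0,3) (0,4) (1,3) (1,4)] -> total=5

Answer: ...##
...##
.#...
.....
.....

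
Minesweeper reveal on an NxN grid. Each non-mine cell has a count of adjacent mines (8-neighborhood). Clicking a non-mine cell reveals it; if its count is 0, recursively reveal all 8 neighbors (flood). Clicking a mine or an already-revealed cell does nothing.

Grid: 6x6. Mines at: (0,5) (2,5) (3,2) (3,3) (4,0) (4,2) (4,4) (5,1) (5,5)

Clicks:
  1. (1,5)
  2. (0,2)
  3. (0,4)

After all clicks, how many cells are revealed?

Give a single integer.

Answer: 18

Derivation:
Click 1 (1,5) count=2: revealed 1 new [(1,5)] -> total=1
Click 2 (0,2) count=0: revealed 17 new [(0,0) (0,1) (0,2) (0,3) (0,4) (1,0) (1,1) (1,2) (1,3) (1,4) (2,0) (2,1) (2,2) (2,3) (2,4) (3,0) (3,1)] -> total=18
Click 3 (0,4) count=1: revealed 0 new [(none)] -> total=18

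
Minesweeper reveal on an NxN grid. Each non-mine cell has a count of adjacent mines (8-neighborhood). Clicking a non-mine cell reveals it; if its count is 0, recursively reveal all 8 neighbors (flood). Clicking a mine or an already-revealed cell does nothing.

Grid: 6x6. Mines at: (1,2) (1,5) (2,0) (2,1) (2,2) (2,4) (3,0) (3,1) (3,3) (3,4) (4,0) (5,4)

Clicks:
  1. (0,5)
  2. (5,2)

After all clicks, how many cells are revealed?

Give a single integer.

Answer: 7

Derivation:
Click 1 (0,5) count=1: revealed 1 new [(0,5)] -> total=1
Click 2 (5,2) count=0: revealed 6 new [(4,1) (4,2) (4,3) (5,1) (5,2) (5,3)] -> total=7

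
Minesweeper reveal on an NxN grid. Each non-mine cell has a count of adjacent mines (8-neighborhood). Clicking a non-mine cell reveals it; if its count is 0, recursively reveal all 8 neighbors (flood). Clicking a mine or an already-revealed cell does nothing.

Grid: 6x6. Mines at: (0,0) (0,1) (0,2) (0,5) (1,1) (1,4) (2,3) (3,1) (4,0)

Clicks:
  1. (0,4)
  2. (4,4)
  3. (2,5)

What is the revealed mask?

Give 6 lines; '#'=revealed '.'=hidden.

Answer: ....#.
......
....##
..####
.#####
.#####

Derivation:
Click 1 (0,4) count=2: revealed 1 new [(0,4)] -> total=1
Click 2 (4,4) count=0: revealed 16 new [(2,4) (2,5) (3,2) (3,3) (3,4) (3,5) (4,1) (4,2) (4,3) (4,4) (4,5) (5,1) (5,2) (5,3) (5,4) (5,5)] -> total=17
Click 3 (2,5) count=1: revealed 0 new [(none)] -> total=17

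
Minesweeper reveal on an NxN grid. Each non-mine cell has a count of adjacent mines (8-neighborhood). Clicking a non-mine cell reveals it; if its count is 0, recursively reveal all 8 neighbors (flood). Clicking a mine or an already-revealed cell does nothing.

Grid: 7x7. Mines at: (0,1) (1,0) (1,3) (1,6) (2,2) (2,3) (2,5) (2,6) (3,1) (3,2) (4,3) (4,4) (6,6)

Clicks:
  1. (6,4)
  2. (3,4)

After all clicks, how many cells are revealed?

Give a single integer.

Answer: 16

Derivation:
Click 1 (6,4) count=0: revealed 15 new [(4,0) (4,1) (4,2) (5,0) (5,1) (5,2) (5,3) (5,4) (5,5) (6,0) (6,1) (6,2) (6,3) (6,4) (6,5)] -> total=15
Click 2 (3,4) count=4: revealed 1 new [(3,4)] -> total=16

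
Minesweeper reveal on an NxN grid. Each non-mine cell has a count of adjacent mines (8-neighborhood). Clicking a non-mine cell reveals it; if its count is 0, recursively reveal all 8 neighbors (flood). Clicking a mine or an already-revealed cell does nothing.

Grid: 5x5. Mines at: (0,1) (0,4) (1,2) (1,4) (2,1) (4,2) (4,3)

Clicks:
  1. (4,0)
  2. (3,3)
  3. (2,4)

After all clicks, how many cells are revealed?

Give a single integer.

Answer: 6

Derivation:
Click 1 (4,0) count=0: revealed 4 new [(3,0) (3,1) (4,0) (4,1)] -> total=4
Click 2 (3,3) count=2: revealed 1 new [(3,3)] -> total=5
Click 3 (2,4) count=1: revealed 1 new [(2,4)] -> total=6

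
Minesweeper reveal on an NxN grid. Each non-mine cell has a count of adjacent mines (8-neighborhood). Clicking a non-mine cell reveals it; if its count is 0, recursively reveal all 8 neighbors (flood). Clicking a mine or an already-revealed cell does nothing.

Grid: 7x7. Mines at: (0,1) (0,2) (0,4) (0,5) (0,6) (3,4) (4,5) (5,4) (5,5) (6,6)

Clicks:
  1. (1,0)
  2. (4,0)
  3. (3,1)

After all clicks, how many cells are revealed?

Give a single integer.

Answer: 24

Derivation:
Click 1 (1,0) count=1: revealed 1 new [(1,0)] -> total=1
Click 2 (4,0) count=0: revealed 23 new [(1,1) (1,2) (1,3) (2,0) (2,1) (2,2) (2,3) (3,0) (3,1) (3,2) (3,3) (4,0) (4,1) (4,2) (4,3) (5,0) (5,1) (5,2) (5,3) (6,0) (6,1) (6,2) (6,3)] -> total=24
Click 3 (3,1) count=0: revealed 0 new [(none)] -> total=24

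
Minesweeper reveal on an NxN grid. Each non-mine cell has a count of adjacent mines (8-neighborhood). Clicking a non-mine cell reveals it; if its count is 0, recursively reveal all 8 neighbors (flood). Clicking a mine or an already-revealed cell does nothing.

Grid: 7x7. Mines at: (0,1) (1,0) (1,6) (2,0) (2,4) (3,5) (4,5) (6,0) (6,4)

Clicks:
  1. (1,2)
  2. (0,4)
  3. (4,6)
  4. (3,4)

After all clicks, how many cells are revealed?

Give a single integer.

Answer: 10

Derivation:
Click 1 (1,2) count=1: revealed 1 new [(1,2)] -> total=1
Click 2 (0,4) count=0: revealed 7 new [(0,2) (0,3) (0,4) (0,5) (1,3) (1,4) (1,5)] -> total=8
Click 3 (4,6) count=2: revealed 1 new [(4,6)] -> total=9
Click 4 (3,4) count=3: revealed 1 new [(3,4)] -> total=10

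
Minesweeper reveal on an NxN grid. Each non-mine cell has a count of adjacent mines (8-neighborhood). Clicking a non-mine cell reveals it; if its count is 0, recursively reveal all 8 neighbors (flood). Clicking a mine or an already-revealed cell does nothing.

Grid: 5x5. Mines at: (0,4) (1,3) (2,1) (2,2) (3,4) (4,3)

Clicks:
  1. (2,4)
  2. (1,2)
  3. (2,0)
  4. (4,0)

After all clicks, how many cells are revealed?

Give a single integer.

Click 1 (2,4) count=2: revealed 1 new [(2,4)] -> total=1
Click 2 (1,2) count=3: revealed 1 new [(1,2)] -> total=2
Click 3 (2,0) count=1: revealed 1 new [(2,0)] -> total=3
Click 4 (4,0) count=0: revealed 6 new [(3,0) (3,1) (3,2) (4,0) (4,1) (4,2)] -> total=9

Answer: 9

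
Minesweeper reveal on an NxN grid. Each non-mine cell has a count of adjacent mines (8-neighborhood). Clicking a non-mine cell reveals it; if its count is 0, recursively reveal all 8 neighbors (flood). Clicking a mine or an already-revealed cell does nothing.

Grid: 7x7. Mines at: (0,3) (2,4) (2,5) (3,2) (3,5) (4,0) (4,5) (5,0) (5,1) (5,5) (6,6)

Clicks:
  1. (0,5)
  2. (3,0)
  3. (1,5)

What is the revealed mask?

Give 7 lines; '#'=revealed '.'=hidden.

Click 1 (0,5) count=0: revealed 6 new [(0,4) (0,5) (0,6) (1,4) (1,5) (1,6)] -> total=6
Click 2 (3,0) count=1: revealed 1 new [(3,0)] -> total=7
Click 3 (1,5) count=2: revealed 0 new [(none)] -> total=7

Answer: ....###
....###
.......
#......
.......
.......
.......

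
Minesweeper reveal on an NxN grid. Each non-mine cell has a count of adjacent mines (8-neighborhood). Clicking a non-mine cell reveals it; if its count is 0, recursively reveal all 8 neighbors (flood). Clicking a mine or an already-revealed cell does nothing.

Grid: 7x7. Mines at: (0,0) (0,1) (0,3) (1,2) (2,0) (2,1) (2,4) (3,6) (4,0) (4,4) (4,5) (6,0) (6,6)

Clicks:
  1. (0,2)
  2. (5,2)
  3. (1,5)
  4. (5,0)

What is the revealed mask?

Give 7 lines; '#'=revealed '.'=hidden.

Click 1 (0,2) count=3: revealed 1 new [(0,2)] -> total=1
Click 2 (5,2) count=0: revealed 16 new [(3,1) (3,2) (3,3) (4,1) (4,2) (4,3) (5,1) (5,2) (5,3) (5,4) (5,5) (6,1) (6,2) (6,3) (6,4) (6,5)] -> total=17
Click 3 (1,5) count=1: revealed 1 new [(1,5)] -> total=18
Click 4 (5,0) count=2: revealed 1 new [(5,0)] -> total=19

Answer: ..#....
.....#.
.......
.###...
.###...
######.
.#####.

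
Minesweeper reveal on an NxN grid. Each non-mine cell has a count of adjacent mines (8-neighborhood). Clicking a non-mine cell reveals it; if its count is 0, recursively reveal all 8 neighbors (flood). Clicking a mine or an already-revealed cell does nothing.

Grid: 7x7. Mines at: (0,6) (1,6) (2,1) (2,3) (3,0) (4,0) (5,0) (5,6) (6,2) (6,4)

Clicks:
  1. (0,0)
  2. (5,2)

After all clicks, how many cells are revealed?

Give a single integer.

Click 1 (0,0) count=0: revealed 12 new [(0,0) (0,1) (0,2) (0,3) (0,4) (0,5) (1,0) (1,1) (1,2) (1,3) (1,4) (1,5)] -> total=12
Click 2 (5,2) count=1: revealed 1 new [(5,2)] -> total=13

Answer: 13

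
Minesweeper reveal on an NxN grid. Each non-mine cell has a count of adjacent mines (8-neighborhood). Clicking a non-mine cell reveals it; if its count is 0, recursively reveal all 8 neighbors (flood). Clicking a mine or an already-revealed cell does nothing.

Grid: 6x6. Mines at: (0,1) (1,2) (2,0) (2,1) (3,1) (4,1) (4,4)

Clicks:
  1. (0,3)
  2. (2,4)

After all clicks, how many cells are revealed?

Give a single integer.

Answer: 12

Derivation:
Click 1 (0,3) count=1: revealed 1 new [(0,3)] -> total=1
Click 2 (2,4) count=0: revealed 11 new [(0,4) (0,5) (1,3) (1,4) (1,5) (2,3) (2,4) (2,5) (3,3) (3,4) (3,5)] -> total=12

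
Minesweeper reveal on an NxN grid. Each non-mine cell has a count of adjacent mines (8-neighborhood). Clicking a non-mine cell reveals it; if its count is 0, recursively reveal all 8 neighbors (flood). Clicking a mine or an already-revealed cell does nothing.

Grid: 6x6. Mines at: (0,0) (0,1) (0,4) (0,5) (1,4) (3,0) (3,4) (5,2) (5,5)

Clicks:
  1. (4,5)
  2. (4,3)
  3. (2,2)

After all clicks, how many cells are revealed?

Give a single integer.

Answer: 13

Derivation:
Click 1 (4,5) count=2: revealed 1 new [(4,5)] -> total=1
Click 2 (4,3) count=2: revealed 1 new [(4,3)] -> total=2
Click 3 (2,2) count=0: revealed 11 new [(1,1) (1,2) (1,3) (2,1) (2,2) (2,3) (3,1) (3,2) (3,3) (4,1) (4,2)] -> total=13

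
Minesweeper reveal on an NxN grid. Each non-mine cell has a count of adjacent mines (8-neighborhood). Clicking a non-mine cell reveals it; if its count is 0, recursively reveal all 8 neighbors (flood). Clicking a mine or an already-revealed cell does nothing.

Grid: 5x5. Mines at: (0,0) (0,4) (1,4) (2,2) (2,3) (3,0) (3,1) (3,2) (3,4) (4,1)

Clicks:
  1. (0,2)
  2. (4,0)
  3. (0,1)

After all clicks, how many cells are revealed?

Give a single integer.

Answer: 7

Derivation:
Click 1 (0,2) count=0: revealed 6 new [(0,1) (0,2) (0,3) (1,1) (1,2) (1,3)] -> total=6
Click 2 (4,0) count=3: revealed 1 new [(4,0)] -> total=7
Click 3 (0,1) count=1: revealed 0 new [(none)] -> total=7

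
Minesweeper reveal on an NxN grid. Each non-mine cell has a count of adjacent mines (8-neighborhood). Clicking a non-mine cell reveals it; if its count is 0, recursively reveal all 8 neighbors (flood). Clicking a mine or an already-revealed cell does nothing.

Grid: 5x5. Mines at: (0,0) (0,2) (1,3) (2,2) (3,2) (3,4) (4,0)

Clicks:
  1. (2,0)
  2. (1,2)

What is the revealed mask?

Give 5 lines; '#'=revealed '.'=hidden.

Click 1 (2,0) count=0: revealed 6 new [(1,0) (1,1) (2,0) (2,1) (3,0) (3,1)] -> total=6
Click 2 (1,2) count=3: revealed 1 new [(1,2)] -> total=7

Answer: .....
###..
##...
##...
.....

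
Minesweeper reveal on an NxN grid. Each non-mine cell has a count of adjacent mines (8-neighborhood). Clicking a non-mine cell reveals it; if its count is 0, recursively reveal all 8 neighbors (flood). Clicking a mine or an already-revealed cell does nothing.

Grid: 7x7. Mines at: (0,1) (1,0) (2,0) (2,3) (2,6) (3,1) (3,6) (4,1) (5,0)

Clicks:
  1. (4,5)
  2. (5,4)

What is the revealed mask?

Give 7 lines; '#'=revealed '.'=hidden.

Click 1 (4,5) count=1: revealed 1 new [(4,5)] -> total=1
Click 2 (5,4) count=0: revealed 20 new [(3,2) (3,3) (3,4) (3,5) (4,2) (4,3) (4,4) (4,6) (5,1) (5,2) (5,3) (5,4) (5,5) (5,6) (6,1) (6,2) (6,3) (6,4) (6,5) (6,6)] -> total=21

Answer: .......
.......
.......
..####.
..#####
.######
.######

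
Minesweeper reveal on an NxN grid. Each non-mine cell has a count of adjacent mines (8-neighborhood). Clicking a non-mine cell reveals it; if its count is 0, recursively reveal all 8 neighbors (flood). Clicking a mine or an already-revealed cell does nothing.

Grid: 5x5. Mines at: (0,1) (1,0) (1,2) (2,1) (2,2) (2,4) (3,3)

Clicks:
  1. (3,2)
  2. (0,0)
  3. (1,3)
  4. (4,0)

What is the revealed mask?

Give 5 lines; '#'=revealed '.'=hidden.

Click 1 (3,2) count=3: revealed 1 new [(3,2)] -> total=1
Click 2 (0,0) count=2: revealed 1 new [(0,0)] -> total=2
Click 3 (1,3) count=3: revealed 1 new [(1,3)] -> total=3
Click 4 (4,0) count=0: revealed 5 new [(3,0) (3,1) (4,0) (4,1) (4,2)] -> total=8

Answer: #....
...#.
.....
###..
###..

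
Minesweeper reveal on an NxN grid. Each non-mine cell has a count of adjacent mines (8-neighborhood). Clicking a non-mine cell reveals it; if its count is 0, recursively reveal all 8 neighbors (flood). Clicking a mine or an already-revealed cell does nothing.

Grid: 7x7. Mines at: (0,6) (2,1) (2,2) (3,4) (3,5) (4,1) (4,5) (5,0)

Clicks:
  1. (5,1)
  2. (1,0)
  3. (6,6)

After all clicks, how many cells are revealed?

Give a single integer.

Click 1 (5,1) count=2: revealed 1 new [(5,1)] -> total=1
Click 2 (1,0) count=1: revealed 1 new [(1,0)] -> total=2
Click 3 (6,6) count=0: revealed 14 new [(4,2) (4,3) (4,4) (5,2) (5,3) (5,4) (5,5) (5,6) (6,1) (6,2) (6,3) (6,4) (6,5) (6,6)] -> total=16

Answer: 16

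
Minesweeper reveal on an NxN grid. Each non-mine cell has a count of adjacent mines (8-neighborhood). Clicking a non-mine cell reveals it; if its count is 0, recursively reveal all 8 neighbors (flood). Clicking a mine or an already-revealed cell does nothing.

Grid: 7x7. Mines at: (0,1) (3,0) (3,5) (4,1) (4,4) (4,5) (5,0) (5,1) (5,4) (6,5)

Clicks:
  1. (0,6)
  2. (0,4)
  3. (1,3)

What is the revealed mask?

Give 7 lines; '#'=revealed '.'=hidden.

Answer: ..#####
.######
.######
.####..
.......
.......
.......

Derivation:
Click 1 (0,6) count=0: revealed 21 new [(0,2) (0,3) (0,4) (0,5) (0,6) (1,1) (1,2) (1,3) (1,4) (1,5) (1,6) (2,1) (2,2) (2,3) (2,4) (2,5) (2,6) (3,1) (3,2) (3,3) (3,4)] -> total=21
Click 2 (0,4) count=0: revealed 0 new [(none)] -> total=21
Click 3 (1,3) count=0: revealed 0 new [(none)] -> total=21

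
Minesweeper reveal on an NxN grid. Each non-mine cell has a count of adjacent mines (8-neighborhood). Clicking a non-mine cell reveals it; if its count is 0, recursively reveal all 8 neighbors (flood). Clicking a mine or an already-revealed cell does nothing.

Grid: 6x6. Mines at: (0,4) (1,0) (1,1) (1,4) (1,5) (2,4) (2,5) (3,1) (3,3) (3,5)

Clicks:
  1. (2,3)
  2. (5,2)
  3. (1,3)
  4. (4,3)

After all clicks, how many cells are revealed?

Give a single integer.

Answer: 14

Derivation:
Click 1 (2,3) count=3: revealed 1 new [(2,3)] -> total=1
Click 2 (5,2) count=0: revealed 12 new [(4,0) (4,1) (4,2) (4,3) (4,4) (4,5) (5,0) (5,1) (5,2) (5,3) (5,4) (5,5)] -> total=13
Click 3 (1,3) count=3: revealed 1 new [(1,3)] -> total=14
Click 4 (4,3) count=1: revealed 0 new [(none)] -> total=14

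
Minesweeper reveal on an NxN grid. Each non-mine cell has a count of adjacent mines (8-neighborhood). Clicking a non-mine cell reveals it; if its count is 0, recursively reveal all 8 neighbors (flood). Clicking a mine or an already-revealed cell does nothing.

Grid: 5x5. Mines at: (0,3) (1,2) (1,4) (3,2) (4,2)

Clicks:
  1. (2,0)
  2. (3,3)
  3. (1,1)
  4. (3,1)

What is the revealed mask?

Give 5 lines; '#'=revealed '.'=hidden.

Answer: ##...
##...
##...
##.#.
##...

Derivation:
Click 1 (2,0) count=0: revealed 10 new [(0,0) (0,1) (1,0) (1,1) (2,0) (2,1) (3,0) (3,1) (4,0) (4,1)] -> total=10
Click 2 (3,3) count=2: revealed 1 new [(3,3)] -> total=11
Click 3 (1,1) count=1: revealed 0 new [(none)] -> total=11
Click 4 (3,1) count=2: revealed 0 new [(none)] -> total=11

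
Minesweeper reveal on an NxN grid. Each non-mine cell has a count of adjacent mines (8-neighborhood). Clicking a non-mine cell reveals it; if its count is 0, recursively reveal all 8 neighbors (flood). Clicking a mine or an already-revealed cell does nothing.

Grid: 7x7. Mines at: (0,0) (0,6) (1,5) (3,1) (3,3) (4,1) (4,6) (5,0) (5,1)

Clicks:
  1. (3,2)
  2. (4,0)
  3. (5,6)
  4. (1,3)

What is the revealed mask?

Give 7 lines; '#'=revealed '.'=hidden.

Answer: .####..
.####..
.####..
..#....
#......
......#
.......

Derivation:
Click 1 (3,2) count=3: revealed 1 new [(3,2)] -> total=1
Click 2 (4,0) count=4: revealed 1 new [(4,0)] -> total=2
Click 3 (5,6) count=1: revealed 1 new [(5,6)] -> total=3
Click 4 (1,3) count=0: revealed 12 new [(0,1) (0,2) (0,3) (0,4) (1,1) (1,2) (1,3) (1,4) (2,1) (2,2) (2,3) (2,4)] -> total=15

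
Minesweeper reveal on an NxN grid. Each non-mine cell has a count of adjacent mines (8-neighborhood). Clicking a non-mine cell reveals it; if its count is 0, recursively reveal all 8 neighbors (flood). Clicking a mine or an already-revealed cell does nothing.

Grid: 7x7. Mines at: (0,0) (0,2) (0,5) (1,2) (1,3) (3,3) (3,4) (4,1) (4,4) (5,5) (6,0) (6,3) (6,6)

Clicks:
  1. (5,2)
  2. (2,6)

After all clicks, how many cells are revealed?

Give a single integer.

Answer: 9

Derivation:
Click 1 (5,2) count=2: revealed 1 new [(5,2)] -> total=1
Click 2 (2,6) count=0: revealed 8 new [(1,5) (1,6) (2,5) (2,6) (3,5) (3,6) (4,5) (4,6)] -> total=9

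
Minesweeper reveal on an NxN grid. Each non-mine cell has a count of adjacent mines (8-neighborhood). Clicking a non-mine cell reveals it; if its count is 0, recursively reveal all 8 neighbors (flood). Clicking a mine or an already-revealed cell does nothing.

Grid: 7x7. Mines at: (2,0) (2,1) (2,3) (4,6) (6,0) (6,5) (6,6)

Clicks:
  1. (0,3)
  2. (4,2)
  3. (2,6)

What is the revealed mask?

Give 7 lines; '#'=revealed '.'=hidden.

Answer: #######
#######
....###
#######
######.
######.
.####..

Derivation:
Click 1 (0,3) count=0: revealed 20 new [(0,0) (0,1) (0,2) (0,3) (0,4) (0,5) (0,6) (1,0) (1,1) (1,2) (1,3) (1,4) (1,5) (1,6) (2,4) (2,5) (2,6) (3,4) (3,5) (3,6)] -> total=20
Click 2 (4,2) count=0: revealed 20 new [(3,0) (3,1) (3,2) (3,3) (4,0) (4,1) (4,2) (4,3) (4,4) (4,5) (5,0) (5,1) (5,2) (5,3) (5,4) (5,5) (6,1) (6,2) (6,3) (6,4)] -> total=40
Click 3 (2,6) count=0: revealed 0 new [(none)] -> total=40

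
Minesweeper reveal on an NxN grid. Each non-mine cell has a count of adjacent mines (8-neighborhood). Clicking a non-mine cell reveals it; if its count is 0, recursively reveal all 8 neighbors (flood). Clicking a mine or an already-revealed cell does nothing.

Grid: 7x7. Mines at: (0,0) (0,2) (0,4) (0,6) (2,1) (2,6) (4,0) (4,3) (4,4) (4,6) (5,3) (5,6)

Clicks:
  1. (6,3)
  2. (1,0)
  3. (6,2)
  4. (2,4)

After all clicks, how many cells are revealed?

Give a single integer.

Answer: 15

Derivation:
Click 1 (6,3) count=1: revealed 1 new [(6,3)] -> total=1
Click 2 (1,0) count=2: revealed 1 new [(1,0)] -> total=2
Click 3 (6,2) count=1: revealed 1 new [(6,2)] -> total=3
Click 4 (2,4) count=0: revealed 12 new [(1,2) (1,3) (1,4) (1,5) (2,2) (2,3) (2,4) (2,5) (3,2) (3,3) (3,4) (3,5)] -> total=15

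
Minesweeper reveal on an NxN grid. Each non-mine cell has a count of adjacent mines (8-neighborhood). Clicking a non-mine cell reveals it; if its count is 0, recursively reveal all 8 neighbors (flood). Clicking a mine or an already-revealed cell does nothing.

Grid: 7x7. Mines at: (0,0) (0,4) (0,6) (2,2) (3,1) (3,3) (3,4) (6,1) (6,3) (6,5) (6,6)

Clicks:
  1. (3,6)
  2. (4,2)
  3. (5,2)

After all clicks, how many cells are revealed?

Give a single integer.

Answer: 12

Derivation:
Click 1 (3,6) count=0: revealed 10 new [(1,5) (1,6) (2,5) (2,6) (3,5) (3,6) (4,5) (4,6) (5,5) (5,6)] -> total=10
Click 2 (4,2) count=2: revealed 1 new [(4,2)] -> total=11
Click 3 (5,2) count=2: revealed 1 new [(5,2)] -> total=12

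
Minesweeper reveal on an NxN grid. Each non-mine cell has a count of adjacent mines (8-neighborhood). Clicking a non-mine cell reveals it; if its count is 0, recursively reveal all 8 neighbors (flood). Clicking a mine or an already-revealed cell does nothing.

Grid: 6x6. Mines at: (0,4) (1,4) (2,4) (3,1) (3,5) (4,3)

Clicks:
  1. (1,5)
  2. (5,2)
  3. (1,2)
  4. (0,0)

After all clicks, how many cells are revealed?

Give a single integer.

Click 1 (1,5) count=3: revealed 1 new [(1,5)] -> total=1
Click 2 (5,2) count=1: revealed 1 new [(5,2)] -> total=2
Click 3 (1,2) count=0: revealed 12 new [(0,0) (0,1) (0,2) (0,3) (1,0) (1,1) (1,2) (1,3) (2,0) (2,1) (2,2) (2,3)] -> total=14
Click 4 (0,0) count=0: revealed 0 new [(none)] -> total=14

Answer: 14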